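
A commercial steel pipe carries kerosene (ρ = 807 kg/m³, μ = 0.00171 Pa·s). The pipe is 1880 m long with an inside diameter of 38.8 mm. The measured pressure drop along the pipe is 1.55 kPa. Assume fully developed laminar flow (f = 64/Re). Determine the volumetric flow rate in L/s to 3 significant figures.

Q ≈ 0.0268 L/s

For laminar flow, f = 64/Re with Re = ρVD/μ, so Darcy-Weisbach reduces to ΔP = 32μLV/D². Solving for V: V = ΔP·D²/(32μL) = 1550·(0.0388)²/(32·0.00171·1880) = 0.02268 m/s.
Check: Re = ρVD/μ = 807·0.02268·0.0388/0.00171 = 415.3 < 2300, so the laminar assumption holds.
Q = V·A = 0.02268·(π/4·0.0388²) = 2.682e-05 m³/s = 0.0268 L/s.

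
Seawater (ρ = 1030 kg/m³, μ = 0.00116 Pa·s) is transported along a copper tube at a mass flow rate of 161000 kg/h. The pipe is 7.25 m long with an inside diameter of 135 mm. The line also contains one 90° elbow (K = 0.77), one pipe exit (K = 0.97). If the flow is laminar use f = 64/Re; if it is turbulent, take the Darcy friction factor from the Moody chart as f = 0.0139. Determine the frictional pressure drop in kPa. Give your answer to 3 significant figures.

ΔP ≈ 11.8 kPa

ṁ = 161000 kg/h = 161000/3600 = 44.72 kg/s.
A = πD²/4 = π(0.135)²/4 = 0.01431 m²; mean velocity V = ṁ/(ρA) = 44.72/(1030 · 0.01431) = 3.033 m/s.
Reynolds number Re = ρVD/μ = 1030 · 3.033 · 0.135 / 0.00116 = 3.636e+05.
Re > 4000 → turbulent; use the Moody-chart value f = 0.0139.
Total minor-loss coefficient ΣK = 1·0.77 + 1·0.97 = 1.74.
ΔP = [f·L/D + ΣK]·(ρV²/2) = [0.0139·7.25/0.135 + 1.74]·(1030·3.033²/2) = [0.7465 + 1.74]·4739 = 1.178e+04 Pa.
ΔP = 1.178e+04 Pa = 11.8 kPa.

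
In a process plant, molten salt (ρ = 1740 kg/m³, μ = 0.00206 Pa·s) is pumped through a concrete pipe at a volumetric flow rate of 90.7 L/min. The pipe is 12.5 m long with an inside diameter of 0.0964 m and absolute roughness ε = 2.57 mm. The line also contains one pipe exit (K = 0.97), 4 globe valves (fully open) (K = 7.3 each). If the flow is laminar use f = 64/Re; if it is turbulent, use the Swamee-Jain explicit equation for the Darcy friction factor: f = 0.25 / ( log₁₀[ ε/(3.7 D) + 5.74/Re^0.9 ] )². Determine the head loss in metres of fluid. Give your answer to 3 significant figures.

h_f ≈ 0.0822 m

Q = 90.7 L/min = 90.7/60000 = 0.001512 m³/s.
Cross-sectional area A = πD²/4 = π(0.0964)²/4 = 0.007299 m²; mean velocity V = Q/A = 0.001512/0.007299 = 0.2071 m/s.
Reynolds number Re = ρVD/μ = 1740 · 0.2071 · 0.0964 / 0.00206 = 1.686e+04.
Re > 4000 → turbulent. Relative roughness ε/D = 0.00257/0.0964 = 0.0267. Swamee-Jain: f = 0.25/(log₁₀[0.0267/3.7 + 5.74/1.686e+04^0.9])² = 0.25/(log₁₀[0.00721 + 0.000901])² = 0.25/(-2.091)² = 0.05717.
Total minor-loss coefficient ΣK = 1·0.97 + 4·7.3 = 30.2.
ΔP = [f·L/D + ΣK]·(ρV²/2) = [0.05717·12.5/0.0964 + 30.2]·(1740·0.2071²/2) = [7.413 + 30.2]·37.32 = 1403 Pa.
Head loss h_f = ΔP/(ρg) = 1403/(1740·9.81) = 0.0822 m.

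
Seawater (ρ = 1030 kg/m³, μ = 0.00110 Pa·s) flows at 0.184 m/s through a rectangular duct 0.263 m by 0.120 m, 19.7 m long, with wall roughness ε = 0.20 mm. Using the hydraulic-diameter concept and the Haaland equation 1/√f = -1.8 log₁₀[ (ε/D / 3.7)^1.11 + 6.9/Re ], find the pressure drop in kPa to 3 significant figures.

Hydraulic diameter D_h = 4A/P = 4·(0.263·0.12)/(2·(0.263+0.12)) = 0.1262/0.766 = 0.1648 m.
Re = ρVD_h/μ = 1030·0.184·0.1648/0.0011 = 2.839e+04.
ε/D_h = 0.0002/0.1648 = 0.00121; Haaland gives 1/√f = -1.8 log₁₀[0.000136+0.000243] = 6.159, so f = 0.02636.
ΔP = f(L/D_h)(ρV²/2) = 0.02636·19.7/0.1648·17.44 = 54.94 Pa.
ΔP = 0.0549 kPa.

ΔP ≈ 0.0549 kPa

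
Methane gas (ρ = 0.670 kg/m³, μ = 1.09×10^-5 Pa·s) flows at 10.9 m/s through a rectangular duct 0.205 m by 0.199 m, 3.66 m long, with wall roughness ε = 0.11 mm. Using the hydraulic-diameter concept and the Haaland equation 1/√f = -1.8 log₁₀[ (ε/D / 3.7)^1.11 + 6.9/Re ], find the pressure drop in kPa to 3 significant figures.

ΔP ≈ 0.0141 kPa

Hydraulic diameter D_h = 4A/P = 4·(0.205·0.199)/(2·(0.205+0.199)) = 0.1632/0.808 = 0.202 m.
Re = ρVD_h/μ = 0.67·10.9·0.202/1.09e-05 = 1.353e+05.
ε/D_h = 0.00011/0.202 = 0.000545; Haaland gives 1/√f = -1.8 log₁₀[5.58e-05+5.1e-05] = 7.149, so f = 0.01957.
ΔP = f(L/D_h)(ρV²/2) = 0.01957·3.66/0.202·39.8 = 14.11 Pa.
ΔP = 0.0141 kPa.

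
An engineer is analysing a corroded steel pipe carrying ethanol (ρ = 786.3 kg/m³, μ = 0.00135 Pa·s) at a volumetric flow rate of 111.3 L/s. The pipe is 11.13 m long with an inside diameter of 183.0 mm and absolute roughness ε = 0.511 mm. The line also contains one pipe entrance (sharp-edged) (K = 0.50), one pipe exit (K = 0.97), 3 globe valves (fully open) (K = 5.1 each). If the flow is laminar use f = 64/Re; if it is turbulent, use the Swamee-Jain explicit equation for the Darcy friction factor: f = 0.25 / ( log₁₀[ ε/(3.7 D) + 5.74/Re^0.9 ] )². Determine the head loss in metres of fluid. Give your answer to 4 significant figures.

Q = 111.3 L/s = 111.3/1000 = 0.1113 m³/s.
Cross-sectional area A = πD²/4 = π(0.183)²/4 = 0.0263 m²; mean velocity V = Q/A = 0.1113/0.0263 = 4.232 m/s.
Reynolds number Re = ρVD/μ = 786.3 · 4.232 · 0.183 / 0.00135 = 4.51e+05.
Re > 4000 → turbulent. Relative roughness ε/D = 0.000511/0.183 = 0.00279. Swamee-Jain: f = 0.25/(log₁₀[0.00279/3.7 + 5.74/4.51e+05^0.9])² = 0.25/(log₁₀[0.000755 + 4.68e-05])² = 0.25/(-3.096)² = 0.02608.
Total minor-loss coefficient ΣK = 1·0.5 + 1·0.97 + 3·5.1 = 16.8.
ΔP = [f·L/D + ΣK]·(ρV²/2) = [0.02608·11.13/0.183 + 16.8]·(786.3·4.232²/2) = [1.586 + 16.8]·7040 = 1.292e+05 Pa.
Head loss h_f = ΔP/(ρg) = 1.292e+05/(786.3·9.81) = 16.75 m.

h_f ≈ 16.75 m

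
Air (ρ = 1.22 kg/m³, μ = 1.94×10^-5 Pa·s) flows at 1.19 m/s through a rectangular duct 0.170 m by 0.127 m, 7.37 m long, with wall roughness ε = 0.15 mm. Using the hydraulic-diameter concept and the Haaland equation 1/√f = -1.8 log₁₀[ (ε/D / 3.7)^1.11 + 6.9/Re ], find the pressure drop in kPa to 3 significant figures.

Hydraulic diameter D_h = 4A/P = 4·(0.17·0.127)/(2·(0.17+0.127)) = 0.08636/0.594 = 0.1454 m.
Re = ρVD_h/μ = 1.22·1.19·0.1454/1.94e-05 = 1.088e+04.
ε/D_h = 0.00015/0.1454 = 0.00103; Haaland gives 1/√f = -1.8 log₁₀[0.000113+0.000634] = 5.627, so f = 0.03158.
ΔP = f(L/D_h)(ρV²/2) = 0.03158·7.37/0.1454·0.8638 = 1.383 Pa.
ΔP = 0.00138 kPa.

ΔP ≈ 0.00138 kPa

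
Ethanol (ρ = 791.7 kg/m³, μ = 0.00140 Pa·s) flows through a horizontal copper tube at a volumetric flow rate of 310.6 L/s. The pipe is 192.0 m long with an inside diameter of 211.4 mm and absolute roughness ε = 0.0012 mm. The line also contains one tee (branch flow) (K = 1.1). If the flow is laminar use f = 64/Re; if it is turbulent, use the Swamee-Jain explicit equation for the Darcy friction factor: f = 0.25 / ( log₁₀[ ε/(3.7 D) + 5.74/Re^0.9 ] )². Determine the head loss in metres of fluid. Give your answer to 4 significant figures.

Q = 310.6 L/s = 310.6/1000 = 0.3106 m³/s.
Cross-sectional area A = πD²/4 = π(0.2114)²/4 = 0.0351 m²; mean velocity V = Q/A = 0.3106/0.0351 = 8.849 m/s.
Reynolds number Re = ρVD/μ = 791.7 · 8.849 · 0.2114 / 0.0014 = 1.058e+06.
Re > 4000 → turbulent. Relative roughness ε/D = 1.2e-06/0.2114 = 5.68e-06. Swamee-Jain: f = 0.25/(log₁₀[5.68e-06/3.7 + 5.74/1.058e+06^0.9])² = 0.25/(log₁₀[1.53e-06 + 2.17e-05])² = 0.25/(-4.633)² = 0.01164.
Total minor-loss coefficient ΣK = 1·1.1 = 1.1.
ΔP = [f·L/D + ΣK]·(ρV²/2) = [0.01164·192/0.2114 + 1.1]·(791.7·8.849²/2) = [10.58 + 1.1]·3.1e+04 = 3.619e+05 Pa.
Head loss h_f = ΔP/(ρg) = 3.619e+05/(791.7·9.81) = 46.60 m.

h_f ≈ 46.60 m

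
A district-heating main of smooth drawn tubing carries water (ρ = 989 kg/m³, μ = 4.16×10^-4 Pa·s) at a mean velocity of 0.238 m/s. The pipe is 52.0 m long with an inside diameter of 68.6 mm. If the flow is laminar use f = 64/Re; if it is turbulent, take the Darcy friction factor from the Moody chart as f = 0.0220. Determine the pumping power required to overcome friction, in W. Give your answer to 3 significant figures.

P ≈ 0.411 W

Reynolds number Re = ρVD/μ = 989 · 0.238 · 0.0686 / 0.000416 = 3.882e+04.
Re > 4000 → turbulent; use the Moody-chart value f = 0.0220.
Darcy-Weisbach: ΔP = f(L/D)(ρV²/2) = 0.022·(52/0.0686)·(989·0.238²/2) = 0.022·758·28.01 = 467.1 Pa.
Q = V·A = 0.238·0.003696 = 0.0008797 m³/s.
Pumping power P = QΔP = 0.0008797·467.1 = 0.4109 W = 0.411 W.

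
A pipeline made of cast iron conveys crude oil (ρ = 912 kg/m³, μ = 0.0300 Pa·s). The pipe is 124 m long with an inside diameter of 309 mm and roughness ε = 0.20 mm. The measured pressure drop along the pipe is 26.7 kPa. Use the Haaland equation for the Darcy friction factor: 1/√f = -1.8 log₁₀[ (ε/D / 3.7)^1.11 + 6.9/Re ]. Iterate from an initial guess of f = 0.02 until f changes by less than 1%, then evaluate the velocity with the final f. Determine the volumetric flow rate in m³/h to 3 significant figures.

Rearranging Darcy-Weisbach: V = √(2·ΔP·D/(f·L·ρ)). With ε/D = 0.0002/0.309 = 0.000647, iterate starting from f = 0.02:
  f = 0.02 → V = √(2·2.67e+04·0.309/(0.02·124·912)) = 2.701 m/s; Re = ρVD/μ = 2.537e+04; f → 0.02565
  f = 0.02565 → V = 2.385 m/s; Re = 2.241e+04; f → 0.0263
  f = 0.0263 → V = 2.355 m/s; Re = 2.212e+04; f → 0.02637
Converged (Δf/f < 1%). With the final f = 0.02637: V = √(2·2.67e+04·0.309/(0.02637·124·912)) = 2.352 m/s.
Q = V·A = 2.352·(π/4·0.309²) = 0.1764 m³/s = 635 m³/h.

Q ≈ 635 m³/h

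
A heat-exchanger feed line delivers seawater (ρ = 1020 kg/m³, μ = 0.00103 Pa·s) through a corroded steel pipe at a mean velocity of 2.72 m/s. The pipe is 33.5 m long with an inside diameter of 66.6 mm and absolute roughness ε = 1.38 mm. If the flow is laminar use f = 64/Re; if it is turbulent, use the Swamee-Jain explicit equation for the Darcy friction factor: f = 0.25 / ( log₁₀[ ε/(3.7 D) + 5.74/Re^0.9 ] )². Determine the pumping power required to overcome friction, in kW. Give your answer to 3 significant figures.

P ≈ 0.893 kW

Reynolds number Re = ρVD/μ = 1020 · 2.72 · 0.0666 / 0.00103 = 1.794e+05.
Re > 4000 → turbulent. Relative roughness ε/D = 0.00138/0.0666 = 0.0207. Swamee-Jain: f = 0.25/(log₁₀[0.0207/3.7 + 5.74/1.794e+05^0.9])² = 0.25/(log₁₀[0.0056 + 0.000107])² = 0.25/(-2.244)² = 0.04967.
Darcy-Weisbach: ΔP = f(L/D)(ρV²/2) = 0.04967·(33.5/0.0666)·(1020·2.72²/2) = 0.04967·503·3773 = 9.426e+04 Pa.
Q = V·A = 2.72·0.003484 = 0.009476 m³/s.
Pumping power P = QΔP = 0.009476·9.426e+04 = 893.2 W = 0.893 kW.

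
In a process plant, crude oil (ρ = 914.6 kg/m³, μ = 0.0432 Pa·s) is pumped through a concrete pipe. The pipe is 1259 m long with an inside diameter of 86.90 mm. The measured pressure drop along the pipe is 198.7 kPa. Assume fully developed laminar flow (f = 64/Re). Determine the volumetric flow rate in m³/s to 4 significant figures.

For laminar flow, f = 64/Re with Re = ρVD/μ, so Darcy-Weisbach reduces to ΔP = 32μLV/D². Solving for V: V = ΔP·D²/(32μL) = 1.987e+05·(0.0869)²/(32·0.0432·1259) = 0.8621 m/s.
Check: Re = ρVD/μ = 914.6·0.8621·0.0869/0.0432 = 1586 < 2300, so the laminar assumption holds.
Q = V·A = 0.8621·(π/4·0.0869²) = 0.005113 m³/s = 0.005113 m³/s.

Q ≈ 0.005113 m³/s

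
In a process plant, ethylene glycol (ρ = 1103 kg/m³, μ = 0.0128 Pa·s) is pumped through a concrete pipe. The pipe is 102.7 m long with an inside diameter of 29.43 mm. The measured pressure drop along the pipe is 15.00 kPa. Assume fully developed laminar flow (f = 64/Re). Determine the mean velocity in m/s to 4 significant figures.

V ≈ 0.3088 m/s

For laminar flow, f = 64/Re with Re = ρVD/μ, so Darcy-Weisbach reduces to ΔP = 32μLV/D². Solving for V: V = ΔP·D²/(32μL) = 1.5e+04·(0.02943)²/(32·0.0128·102.7) = 0.3088 m/s.
Check: Re = ρVD/μ = 1103·0.3088·0.02943/0.0128 = 783.2 < 2300, so the laminar assumption holds.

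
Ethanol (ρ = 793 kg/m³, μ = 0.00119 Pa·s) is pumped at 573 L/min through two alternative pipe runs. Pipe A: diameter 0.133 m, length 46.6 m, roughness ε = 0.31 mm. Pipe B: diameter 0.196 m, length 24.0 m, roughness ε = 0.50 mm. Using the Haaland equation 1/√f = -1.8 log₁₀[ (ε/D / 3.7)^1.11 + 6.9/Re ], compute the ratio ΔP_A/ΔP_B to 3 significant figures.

Pipe A: V = Q/A = 0.00955/0.01389 = 0.6874 m/s; Re = 6.092e+04; ε/D = 0.00233; Haaland → f = 0.02662; ΔP_A = f(L/D)(ρV²/2) = 1747 Pa.
Pipe B: V = Q/A = 0.00955/0.03017 = 0.3165 m/s; Re = 4.134e+04; ε/D = 0.00255; Haaland → f = 0.02797; ΔP_B = f(L/D)(ρV²/2) = 136 Pa.
ΔP_A/ΔP_B = 1747/136 = 12.8.

ΔP_A/ΔP_B ≈ 12.8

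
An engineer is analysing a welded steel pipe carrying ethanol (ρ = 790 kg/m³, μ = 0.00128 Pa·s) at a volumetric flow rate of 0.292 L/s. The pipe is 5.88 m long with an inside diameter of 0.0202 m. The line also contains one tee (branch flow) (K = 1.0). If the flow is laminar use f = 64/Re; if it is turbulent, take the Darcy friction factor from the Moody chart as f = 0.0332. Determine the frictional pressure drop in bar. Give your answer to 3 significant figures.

ΔP ≈ 0.0350 bar

Q = 0.292 L/s = 0.292/1000 = 0.000292 m³/s.
Cross-sectional area A = πD²/4 = π(0.0202)²/4 = 0.0003205 m²; mean velocity V = Q/A = 0.000292/0.0003205 = 0.9112 m/s.
Reynolds number Re = ρVD/μ = 790 · 0.9112 · 0.0202 / 0.00128 = 1.136e+04.
Re > 4000 → turbulent; use the Moody-chart value f = 0.0332.
Total minor-loss coefficient ΣK = 1·1 = 1.
ΔP = [f·L/D + ΣK]·(ρV²/2) = [0.0332·5.88/0.0202 + 1]·(790·0.9112²/2) = [9.664 + 1]·327.9 = 3497 Pa.
ΔP = 3497 Pa = 0.0350 bar.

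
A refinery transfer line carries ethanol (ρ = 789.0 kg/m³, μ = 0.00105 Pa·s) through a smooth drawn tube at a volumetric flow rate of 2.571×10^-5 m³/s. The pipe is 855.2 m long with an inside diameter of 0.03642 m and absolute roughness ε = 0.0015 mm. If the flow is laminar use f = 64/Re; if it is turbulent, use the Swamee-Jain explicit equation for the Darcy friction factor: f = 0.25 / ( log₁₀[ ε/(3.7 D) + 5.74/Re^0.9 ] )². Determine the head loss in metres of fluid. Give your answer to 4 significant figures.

h_f ≈ 0.06907 m

Cross-sectional area A = πD²/4 = π(0.03642)²/4 = 0.001042 m²; mean velocity V = Q/A = 2.571e-05/0.001042 = 0.02468 m/s.
Reynolds number Re = ρVD/μ = 789 · 0.02468 · 0.03642 / 0.00105 = 675.4.
Re < 2300 → laminar flow, so f = 64/Re = 64/675.4 = 0.09476 (the turbulent correlation is not needed).
Darcy-Weisbach: ΔP = f(L/D)(ρV²/2) = 0.09476·(855.2/0.03642)·(789·0.02468²/2) = 0.09476·2.348e+04·0.2403 = 534.6 Pa.
Head loss h_f = ΔP/(ρg) = 534.6/(789·9.81) = 0.06907 m.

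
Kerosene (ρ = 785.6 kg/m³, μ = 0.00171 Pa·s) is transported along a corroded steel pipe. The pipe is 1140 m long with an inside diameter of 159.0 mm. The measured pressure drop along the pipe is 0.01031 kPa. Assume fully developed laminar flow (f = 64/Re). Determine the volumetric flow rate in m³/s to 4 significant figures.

Q ≈ 8.296×10^-5 m³/s

For laminar flow, f = 64/Re with Re = ρVD/μ, so Darcy-Weisbach reduces to ΔP = 32μLV/D². Solving for V: V = ΔP·D²/(32μL) = 10.31·(0.159)²/(32·0.00171·1140) = 0.004178 m/s.
Check: Re = ρVD/μ = 785.6·0.004178·0.159/0.00171 = 305.2 < 2300, so the laminar assumption holds.
Q = V·A = 0.004178·(π/4·0.159²) = 8.296e-05 m³/s = 8.296×10^-5 m³/s.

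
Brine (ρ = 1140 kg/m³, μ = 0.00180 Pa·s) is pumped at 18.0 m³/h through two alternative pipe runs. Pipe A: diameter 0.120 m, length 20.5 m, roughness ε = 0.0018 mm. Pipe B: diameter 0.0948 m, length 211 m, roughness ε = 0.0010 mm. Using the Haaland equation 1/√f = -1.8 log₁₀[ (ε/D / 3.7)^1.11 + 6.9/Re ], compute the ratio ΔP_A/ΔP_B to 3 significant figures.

Pipe A: V = Q/A = 0.005/0.01131 = 0.4421 m/s; Re = 3.36e+04; ε/D = 1.5e-05; Haaland → f = 0.02273; ΔP_A = f(L/D)(ρV²/2) = 432.5 Pa.
Pipe B: V = Q/A = 0.005/0.007058 = 0.7084 m/s; Re = 4.253e+04; ε/D = 1.05e-05; Haaland → f = 0.02151; ΔP_B = f(L/D)(ρV²/2) = 1.369e+04 Pa.
ΔP_A/ΔP_B = 432.5/1.369e+04 = 0.0316.

ΔP_A/ΔP_B ≈ 0.0316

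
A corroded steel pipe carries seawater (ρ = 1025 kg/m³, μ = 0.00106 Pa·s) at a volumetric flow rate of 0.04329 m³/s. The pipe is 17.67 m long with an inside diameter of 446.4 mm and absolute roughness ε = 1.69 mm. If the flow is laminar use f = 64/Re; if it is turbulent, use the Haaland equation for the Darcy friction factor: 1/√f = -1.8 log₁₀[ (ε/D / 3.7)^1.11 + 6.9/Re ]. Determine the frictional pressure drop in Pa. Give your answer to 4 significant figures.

ΔP ≈ 44.81 Pa

Cross-sectional area A = πD²/4 = π(0.4464)²/4 = 0.1565 m²; mean velocity V = Q/A = 0.04329/0.1565 = 0.2766 m/s.
Reynolds number Re = ρVD/μ = 1025 · 0.2766 · 0.4464 / 0.00106 = 1.194e+05.
Re > 4000 → turbulent. Relative roughness ε/D = 0.00169/0.4464 = 0.00379. Haaland: 1/√f = -1.8 log₁₀[(0.00379/3.7)^1.11 + 6.9/1.194e+05] = -1.8 log₁₀[0.00048 + 5.78e-05] = 5.885, so f = 0.02887.
Darcy-Weisbach: ΔP = f(L/D)(ρV²/2) = 0.02887·(17.67/0.4464)·(1025·0.2766²/2) = 0.02887·39.58·39.21 = 44.81 Pa.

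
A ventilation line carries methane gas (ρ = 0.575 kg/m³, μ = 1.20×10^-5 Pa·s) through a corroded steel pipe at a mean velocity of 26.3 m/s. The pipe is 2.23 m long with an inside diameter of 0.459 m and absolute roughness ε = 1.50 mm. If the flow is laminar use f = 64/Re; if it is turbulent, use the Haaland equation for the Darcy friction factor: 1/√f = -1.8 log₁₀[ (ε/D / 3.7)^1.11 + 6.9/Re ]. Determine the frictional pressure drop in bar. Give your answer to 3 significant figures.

ΔP ≈ 2.61×10^-4 bar

Reynolds number Re = ρVD/μ = 0.575 · 26.3 · 0.459 / 1.2e-05 = 5.784e+05.
Re > 4000 → turbulent. Relative roughness ε/D = 0.0015/0.459 = 0.00327. Haaland: 1/√f = -1.8 log₁₀[(0.00327/3.7)^1.11 + 6.9/5.784e+05] = -1.8 log₁₀[0.000408 + 1.19e-05] = 6.079, so f = 0.02706.
Darcy-Weisbach: ΔP = f(L/D)(ρV²/2) = 0.02706·(2.23/0.459)·(0.575·26.3²/2) = 0.02706·4.858·198.9 = 26.14 Pa.
ΔP = 26.14 Pa = 2.61×10^-4 bar.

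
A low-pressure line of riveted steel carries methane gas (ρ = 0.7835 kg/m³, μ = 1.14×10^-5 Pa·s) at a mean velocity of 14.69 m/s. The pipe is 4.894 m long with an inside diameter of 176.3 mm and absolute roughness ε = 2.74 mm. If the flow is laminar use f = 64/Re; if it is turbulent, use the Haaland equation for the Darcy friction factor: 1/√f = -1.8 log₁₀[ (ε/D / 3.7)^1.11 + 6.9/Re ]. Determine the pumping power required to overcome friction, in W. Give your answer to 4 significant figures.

Reynolds number Re = ρVD/μ = 0.7835 · 14.69 · 0.1763 / 1.14e-05 = 1.78e+05.
Re > 4000 → turbulent. Relative roughness ε/D = 0.00274/0.1763 = 0.0155. Haaland: 1/√f = -1.8 log₁₀[(0.0155/3.7)^1.11 + 6.9/1.78e+05] = -1.8 log₁₀[0.0023 + 3.88e-05] = 4.736, so f = 0.04459.
Darcy-Weisbach: ΔP = f(L/D)(ρV²/2) = 0.04459·(4.894/0.1763)·(0.7835·14.69²/2) = 0.04459·27.76·84.54 = 104.6 Pa.
Q = V·A = 14.69·0.02441 = 0.3586 m³/s.
Pumping power P = QΔP = 0.3586·104.6 = 37.526 W = 37.53 W.

P ≈ 37.53 W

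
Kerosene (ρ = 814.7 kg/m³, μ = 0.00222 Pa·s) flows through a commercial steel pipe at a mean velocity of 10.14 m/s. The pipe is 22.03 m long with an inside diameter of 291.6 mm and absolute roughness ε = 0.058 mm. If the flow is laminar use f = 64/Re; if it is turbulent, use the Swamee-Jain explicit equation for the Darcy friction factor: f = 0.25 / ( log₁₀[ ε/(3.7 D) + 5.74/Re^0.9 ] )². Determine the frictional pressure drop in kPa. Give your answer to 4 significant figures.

ΔP ≈ 46.49 kPa

Reynolds number Re = ρVD/μ = 814.7 · 10.14 · 0.2916 / 0.00222 = 1.085e+06.
Re > 4000 → turbulent. Relative roughness ε/D = 5.8e-05/0.2916 = 0.000199. Swamee-Jain: f = 0.25/(log₁₀[0.000199/3.7 + 5.74/1.085e+06^0.9])² = 0.25/(log₁₀[5.38e-05 + 2.12e-05])² = 0.25/(-4.125)² = 0.01469.
Darcy-Weisbach: ΔP = f(L/D)(ρV²/2) = 0.01469·(22.03/0.2916)·(814.7·10.14²/2) = 0.01469·75.55·4.188e+04 = 4.649e+04 Pa.
ΔP = 4.649e+04 Pa = 46.49 kPa.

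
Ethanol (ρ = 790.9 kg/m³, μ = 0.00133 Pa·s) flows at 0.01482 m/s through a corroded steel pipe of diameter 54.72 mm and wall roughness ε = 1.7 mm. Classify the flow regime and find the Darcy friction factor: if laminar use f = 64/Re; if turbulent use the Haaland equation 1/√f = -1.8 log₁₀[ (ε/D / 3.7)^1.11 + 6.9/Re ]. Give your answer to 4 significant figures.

Re = ρVD/μ = 790.9·0.01482·0.05472/0.00133 = 482.2.
Re < 2300 → laminar, so f = 64/Re = 0.1327 (roughness is irrelevant in laminar flow).

f ≈ 0.1327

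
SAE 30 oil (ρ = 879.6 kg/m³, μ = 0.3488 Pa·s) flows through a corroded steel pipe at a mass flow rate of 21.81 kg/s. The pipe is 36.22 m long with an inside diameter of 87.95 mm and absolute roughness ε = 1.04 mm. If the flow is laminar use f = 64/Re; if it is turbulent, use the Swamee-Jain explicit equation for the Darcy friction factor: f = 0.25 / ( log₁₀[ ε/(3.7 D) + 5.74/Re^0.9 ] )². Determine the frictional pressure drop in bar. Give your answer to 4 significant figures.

ΔP ≈ 2.133 bar

A = πD²/4 = π(0.08795)²/4 = 0.006075 m²; mean velocity V = ṁ/(ρA) = 21.81/(879.6 · 0.006075) = 4.081 m/s.
Reynolds number Re = ρVD/μ = 879.6 · 4.081 · 0.08795 / 0.349 = 905.2.
Re < 2300 → laminar flow, so f = 64/Re = 64/905.2 = 0.0707 (the turbulent correlation is not needed).
Darcy-Weisbach: ΔP = f(L/D)(ρV²/2) = 0.0707·(36.22/0.08795)·(879.6·4.081²/2) = 0.0707·411.8·7326 = 2.133e+05 Pa.
ΔP = 2.133e+05 Pa = 2.133 bar.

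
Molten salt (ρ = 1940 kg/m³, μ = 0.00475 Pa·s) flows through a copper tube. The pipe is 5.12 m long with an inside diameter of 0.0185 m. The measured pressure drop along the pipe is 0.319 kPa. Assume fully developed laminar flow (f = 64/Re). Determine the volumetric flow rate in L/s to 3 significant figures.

Q ≈ 0.0377 L/s

For laminar flow, f = 64/Re with Re = ρVD/μ, so Darcy-Weisbach reduces to ΔP = 32μLV/D². Solving for V: V = ΔP·D²/(32μL) = 319·(0.0185)²/(32·0.00475·5.12) = 0.1403 m/s.
Check: Re = ρVD/μ = 1940·0.1403·0.0185/0.00475 = 1060 < 2300, so the laminar assumption holds.
Q = V·A = 0.1403·(π/4·0.0185²) = 3.771e-05 m³/s = 0.0377 L/s.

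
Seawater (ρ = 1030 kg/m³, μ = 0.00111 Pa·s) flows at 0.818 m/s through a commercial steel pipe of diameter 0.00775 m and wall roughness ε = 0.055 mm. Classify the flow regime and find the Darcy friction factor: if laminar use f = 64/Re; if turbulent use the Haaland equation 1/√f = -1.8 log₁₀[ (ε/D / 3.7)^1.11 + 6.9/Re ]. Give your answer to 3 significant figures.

f ≈ 0.0433

Re = ρVD/μ = 1030·0.818·0.00775/0.00111 = 5883.
Re > 4000 → turbulent. ε/D = 5.5e-05/0.00775 = 0.0071; Haaland: 1/√f = -1.8 log₁₀[0.000964 + 0.00117] = 4.806, so f = 0.04329.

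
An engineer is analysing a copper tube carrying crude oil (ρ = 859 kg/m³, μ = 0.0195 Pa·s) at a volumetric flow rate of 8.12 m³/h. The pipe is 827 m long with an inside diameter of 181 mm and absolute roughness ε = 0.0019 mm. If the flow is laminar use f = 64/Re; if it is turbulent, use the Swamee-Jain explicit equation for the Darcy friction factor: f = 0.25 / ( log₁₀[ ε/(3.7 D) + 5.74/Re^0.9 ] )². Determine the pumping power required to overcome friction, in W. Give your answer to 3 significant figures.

P ≈ 3.11 W

Q = 8.12 m³/h = 8.12/3600 = 0.002256 m³/s.
Cross-sectional area A = πD²/4 = π(0.181)²/4 = 0.02573 m²; mean velocity V = Q/A = 0.002256/0.02573 = 0.08766 m/s.
Reynolds number Re = ρVD/μ = 859 · 0.08766 · 0.181 / 0.0195 = 698.9.
Re < 2300 → laminar flow, so f = 64/Re = 64/698.9 = 0.09157 (the turbulent correlation is not needed).
Darcy-Weisbach: ΔP = f(L/D)(ρV²/2) = 0.09157·(827/0.181)·(859·0.08766²/2) = 0.09157·4569·3.3 = 1381 Pa.
Pumping power P = QΔP = 0.002256·1381 = 3.115 W = 3.11 W.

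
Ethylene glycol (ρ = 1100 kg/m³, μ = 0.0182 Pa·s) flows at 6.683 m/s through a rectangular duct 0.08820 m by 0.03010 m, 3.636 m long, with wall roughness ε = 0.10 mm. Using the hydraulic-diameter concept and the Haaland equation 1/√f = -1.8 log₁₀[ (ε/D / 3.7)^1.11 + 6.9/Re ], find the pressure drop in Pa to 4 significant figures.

Hydraulic diameter D_h = 4A/P = 4·(0.0882·0.0301)/(2·(0.0882+0.0301)) = 0.01062/0.2366 = 0.04488 m.
Re = ρVD_h/μ = 1100·6.683·0.04488/0.0182 = 1.813e+04.
ε/D_h = 0.0001/0.04488 = 0.00223; Haaland gives 1/√f = -1.8 log₁₀[0.000266+0.000381] = 5.74, so f = 0.03035.
ΔP = f(L/D_h)(ρV²/2) = 0.03035·3.636/0.04488·2.456e+04 = 6.039e+04 Pa.

ΔP ≈ 60390 Pa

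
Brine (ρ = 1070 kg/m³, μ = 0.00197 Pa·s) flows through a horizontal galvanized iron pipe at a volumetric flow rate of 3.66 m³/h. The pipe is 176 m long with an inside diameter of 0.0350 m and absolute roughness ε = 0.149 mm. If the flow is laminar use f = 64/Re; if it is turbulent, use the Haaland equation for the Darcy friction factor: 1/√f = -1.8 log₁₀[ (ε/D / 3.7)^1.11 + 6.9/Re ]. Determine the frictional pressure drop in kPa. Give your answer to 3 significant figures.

ΔP ≈ 99.6 kPa

Q = 3.66 m³/h = 3.66/3600 = 0.001017 m³/s.
Cross-sectional area A = πD²/4 = π(0.035)²/4 = 0.0009621 m²; mean velocity V = Q/A = 0.001017/0.0009621 = 1.057 m/s.
Reynolds number Re = ρVD/μ = 1070 · 1.057 · 0.035 / 0.00197 = 2.009e+04.
Re > 4000 → turbulent. Relative roughness ε/D = 0.000149/0.035 = 0.00426. Haaland: 1/√f = -1.8 log₁₀[(0.00426/3.7)^1.11 + 6.9/2.009e+04] = -1.8 log₁₀[0.000547 + 0.000343] = 5.491, so f = 0.03317.
Darcy-Weisbach: ΔP = f(L/D)(ρV²/2) = 0.03317·(176/0.035)·(1070·1.057²/2) = 0.03317·5029·597.4 = 9.963e+04 Pa.
ΔP = 9.963e+04 Pa = 99.6 kPa.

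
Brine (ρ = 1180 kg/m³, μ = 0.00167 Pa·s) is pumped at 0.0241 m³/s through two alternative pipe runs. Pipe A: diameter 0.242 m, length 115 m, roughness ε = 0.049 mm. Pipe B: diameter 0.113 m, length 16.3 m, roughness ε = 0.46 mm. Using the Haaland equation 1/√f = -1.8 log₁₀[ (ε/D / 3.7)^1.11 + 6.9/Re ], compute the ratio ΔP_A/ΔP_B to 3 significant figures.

ΔP_A/ΔP_B ≈ 0.103

Pipe A: V = Q/A = 0.0241/0.046 = 0.524 m/s; Re = 8.959e+04; ε/D = 0.000202; Haaland → f = 0.0191; ΔP_A = f(L/D)(ρV²/2) = 1470 Pa.
Pipe B: V = Q/A = 0.0241/0.01003 = 2.403 m/s; Re = 1.919e+05; ε/D = 0.00407; Haaland → f = 0.02913; ΔP_B = f(L/D)(ρV²/2) = 1.432e+04 Pa.
ΔP_A/ΔP_B = 1470/1.432e+04 = 0.103.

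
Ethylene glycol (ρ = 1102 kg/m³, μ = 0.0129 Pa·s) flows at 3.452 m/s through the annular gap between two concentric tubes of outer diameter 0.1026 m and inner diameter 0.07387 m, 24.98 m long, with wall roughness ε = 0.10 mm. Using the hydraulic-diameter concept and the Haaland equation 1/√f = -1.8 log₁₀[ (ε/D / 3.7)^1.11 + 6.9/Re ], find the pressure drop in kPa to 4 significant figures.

ΔP ≈ 209.1 kPa

Hydraulic diameter D_h = 4A/P = D_o - D_i = 0.1026 - 0.07387 = 0.02873 m.
Re = ρVD_h/μ = 1102·3.452·0.02873/0.0129 = 8472.
ε/D_h = 0.0001/0.02873 = 0.00348; Haaland gives 1/√f = -1.8 log₁₀[0.000437+0.000814] = 5.225, so f = 0.03663.
ΔP = f(L/D_h)(ρV²/2) = 0.03663·24.98/0.02873·6566 = 2.091e+05 Pa.
ΔP = 209.1 kPa.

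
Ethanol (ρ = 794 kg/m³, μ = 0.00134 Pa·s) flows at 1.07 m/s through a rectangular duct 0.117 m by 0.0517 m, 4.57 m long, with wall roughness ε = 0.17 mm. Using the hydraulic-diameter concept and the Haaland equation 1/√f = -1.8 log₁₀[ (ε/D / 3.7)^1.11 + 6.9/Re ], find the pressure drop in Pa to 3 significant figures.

Hydraulic diameter D_h = 4A/P = 4·(0.117·0.0517)/(2·(0.117+0.0517)) = 0.0242/0.3374 = 0.07171 m.
Re = ρVD_h/μ = 794·1.07·0.07171/0.00134 = 4.547e+04.
ε/D_h = 0.00017/0.07171 = 0.00237; Haaland gives 1/√f = -1.8 log₁₀[0.000285+0.000152] = 6.047, so f = 0.02735.
ΔP = f(L/D_h)(ρV²/2) = 0.02735·4.57/0.07171·454.5 = 792.2 Pa.

ΔP ≈ 792 Pa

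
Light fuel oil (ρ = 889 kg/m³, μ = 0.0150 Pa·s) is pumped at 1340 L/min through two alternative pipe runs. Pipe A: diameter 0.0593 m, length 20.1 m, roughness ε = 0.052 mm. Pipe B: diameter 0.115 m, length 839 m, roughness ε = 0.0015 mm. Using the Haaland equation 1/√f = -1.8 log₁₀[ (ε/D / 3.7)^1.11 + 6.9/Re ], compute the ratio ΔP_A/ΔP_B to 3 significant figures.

Pipe A: V = Q/A = 0.02233/0.002762 = 8.086 m/s; Re = 2.842e+04; ε/D = 0.000877; Haaland → f = 0.02561; ΔP_A = f(L/D)(ρV²/2) = 2.523e+05 Pa.
Pipe B: V = Q/A = 0.02233/0.01039 = 2.15 m/s; Re = 1.465e+04; ε/D = 1.3e-05; Haaland → f = 0.0279; ΔP_B = f(L/D)(ρV²/2) = 4.182e+05 Pa.
ΔP_A/ΔP_B = 2.523e+05/4.182e+05 = 0.603.

ΔP_A/ΔP_B ≈ 0.603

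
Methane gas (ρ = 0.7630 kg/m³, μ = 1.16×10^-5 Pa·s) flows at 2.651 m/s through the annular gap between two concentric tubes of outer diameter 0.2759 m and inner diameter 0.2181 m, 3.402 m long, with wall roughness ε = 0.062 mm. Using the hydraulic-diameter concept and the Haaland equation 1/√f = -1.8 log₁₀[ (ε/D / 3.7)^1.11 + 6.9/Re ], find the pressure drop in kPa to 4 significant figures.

Hydraulic diameter D_h = 4A/P = D_o - D_i = 0.2759 - 0.2181 = 0.0578 m.
Re = ρVD_h/μ = 0.763·2.651·0.0578/1.16e-05 = 1.008e+04.
ε/D_h = 6.2e-05/0.0578 = 0.00107; Haaland gives 1/√f = -1.8 log₁₀[0.000118+0.000685] = 5.572, so f = 0.03221.
ΔP = f(L/D_h)(ρV²/2) = 0.03221·3.402/0.0578·2.681 = 5.084 Pa.
ΔP = 0.005084 kPa.

ΔP ≈ 0.005084 kPa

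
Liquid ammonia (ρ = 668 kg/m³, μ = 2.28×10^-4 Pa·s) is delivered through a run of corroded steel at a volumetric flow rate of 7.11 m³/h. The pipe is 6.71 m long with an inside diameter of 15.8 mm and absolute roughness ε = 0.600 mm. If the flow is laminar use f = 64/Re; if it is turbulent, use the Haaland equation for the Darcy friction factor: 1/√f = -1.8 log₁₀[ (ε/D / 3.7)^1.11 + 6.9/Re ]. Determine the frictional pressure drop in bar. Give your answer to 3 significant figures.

ΔP ≈ 9.12 bar

Q = 7.11 m³/h = 7.11/3600 = 0.001975 m³/s.
Cross-sectional area A = πD²/4 = π(0.0158)²/4 = 0.0001961 m²; mean velocity V = Q/A = 0.001975/0.0001961 = 10.07 m/s.
Reynolds number Re = ρVD/μ = 668 · 10.07 · 0.0158 / 0.000228 = 4.663e+05.
Re > 4000 → turbulent. Relative roughness ε/D = 0.0006/0.0158 = 0.038. Haaland: 1/√f = -1.8 log₁₀[(0.038/3.7)^1.11 + 6.9/4.663e+05] = -1.8 log₁₀[0.0062 + 1.48e-05] = 3.972, so f = 0.0634.
Darcy-Weisbach: ΔP = f(L/D)(ρV²/2) = 0.0634·(6.71/0.0158)·(668·10.07²/2) = 0.0634·424.7·3.389e+04 = 9.125e+05 Pa.
ΔP = 9.125e+05 Pa = 9.12 bar.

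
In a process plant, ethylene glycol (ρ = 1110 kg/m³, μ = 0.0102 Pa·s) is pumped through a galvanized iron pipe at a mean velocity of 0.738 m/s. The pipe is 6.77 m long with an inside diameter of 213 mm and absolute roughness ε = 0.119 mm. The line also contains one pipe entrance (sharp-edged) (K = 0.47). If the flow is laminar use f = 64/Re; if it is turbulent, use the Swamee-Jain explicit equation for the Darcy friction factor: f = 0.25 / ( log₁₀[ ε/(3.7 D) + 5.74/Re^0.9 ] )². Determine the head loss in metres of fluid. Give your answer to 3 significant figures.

h_f ≈ 0.0378 m

Reynolds number Re = ρVD/μ = 1110 · 0.738 · 0.213 / 0.0102 = 1.711e+04.
Re > 4000 → turbulent. Relative roughness ε/D = 0.000119/0.213 = 0.000559. Swamee-Jain: f = 0.25/(log₁₀[0.000559/3.7 + 5.74/1.711e+04^0.9])² = 0.25/(log₁₀[0.000151 + 0.000889])² = 0.25/(-2.983)² = 0.0281.
Total minor-loss coefficient ΣK = 1·0.47 = 0.47.
ΔP = [f·L/D + ΣK]·(ρV²/2) = [0.0281·6.77/0.213 + 0.47]·(1110·0.738²/2) = [0.8931 + 0.47]·302.3 = 412 Pa.
Head loss h_f = ΔP/(ρg) = 412/(1110·9.81) = 0.0378 m.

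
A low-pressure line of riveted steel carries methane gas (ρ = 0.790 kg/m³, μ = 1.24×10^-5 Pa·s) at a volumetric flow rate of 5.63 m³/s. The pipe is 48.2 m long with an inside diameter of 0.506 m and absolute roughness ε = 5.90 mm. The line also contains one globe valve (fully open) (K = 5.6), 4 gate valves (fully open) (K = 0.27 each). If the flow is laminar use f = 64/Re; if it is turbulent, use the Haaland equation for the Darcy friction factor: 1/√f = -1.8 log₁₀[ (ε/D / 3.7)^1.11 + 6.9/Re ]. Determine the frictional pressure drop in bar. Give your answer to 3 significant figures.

ΔP ≈ 0.0325 bar

Cross-sectional area A = πD²/4 = π(0.506)²/4 = 0.2011 m²; mean velocity V = Q/A = 5.63/0.2011 = 28 m/s.
Reynolds number Re = ρVD/μ = 0.79 · 28 · 0.506 / 1.24e-05 = 9.026e+05.
Re > 4000 → turbulent. Relative roughness ε/D = 0.0059/0.506 = 0.0117. Haaland: 1/√f = -1.8 log₁₀[(0.0117/3.7)^1.11 + 6.9/9.026e+05] = -1.8 log₁₀[0.00167 + 7.64e-06] = 4.994, so f = 0.04009.
Total minor-loss coefficient ΣK = 1·5.6 + 4·0.27 = 6.68.
ΔP = [f·L/D + ΣK]·(ρV²/2) = [0.04009·48.2/0.506 + 6.68]·(0.79·28²/2) = [3.819 + 6.68]·309.6 = 3251 Pa.
ΔP = 3251 Pa = 0.0325 bar.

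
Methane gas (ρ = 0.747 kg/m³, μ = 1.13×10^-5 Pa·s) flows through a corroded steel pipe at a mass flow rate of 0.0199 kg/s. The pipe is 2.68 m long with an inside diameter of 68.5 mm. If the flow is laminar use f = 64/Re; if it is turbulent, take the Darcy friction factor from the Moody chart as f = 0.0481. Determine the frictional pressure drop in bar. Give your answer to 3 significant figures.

A = πD²/4 = π(0.0685)²/4 = 0.003685 m²; mean velocity V = ṁ/(ρA) = 0.0199/(0.747 · 0.003685) = 7.229 m/s.
Reynolds number Re = ρVD/μ = 0.747 · 7.229 · 0.0685 / 1.13e-05 = 3.273e+04.
Re > 4000 → turbulent; use the Moody-chart value f = 0.0481.
Darcy-Weisbach: ΔP = f(L/D)(ρV²/2) = 0.0481·(2.68/0.0685)·(0.747·7.229²/2) = 0.0481·39.12·19.52 = 36.73 Pa.
ΔP = 36.73 Pa = 3.67×10^-4 bar.

ΔP ≈ 3.67×10^-4 bar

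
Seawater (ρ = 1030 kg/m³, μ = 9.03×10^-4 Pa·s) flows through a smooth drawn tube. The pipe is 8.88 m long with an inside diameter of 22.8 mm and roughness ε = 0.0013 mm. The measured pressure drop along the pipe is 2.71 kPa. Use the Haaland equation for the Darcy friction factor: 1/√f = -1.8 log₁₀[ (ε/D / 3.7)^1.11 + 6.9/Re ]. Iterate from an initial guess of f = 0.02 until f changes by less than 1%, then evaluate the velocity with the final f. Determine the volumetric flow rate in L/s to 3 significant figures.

Q ≈ 0.293 L/s

Rearranging Darcy-Weisbach: V = √(2·ΔP·D/(f·L·ρ)). With ε/D = 1.3e-06/0.0228 = 5.7e-05, iterate starting from f = 0.02:
  f = 0.02 → V = √(2·2710·0.0228/(0.02·8.88·1030)) = 0.8219 m/s; Re = ρVD/μ = 2.138e+04; f → 0.02541
  f = 0.02541 → V = 0.7291 m/s; Re = 1.896e+04; f → 0.02618
  f = 0.02618 → V = 0.7184 m/s; Re = 1.868e+04; f → 0.02628
Converged (Δf/f < 1%). With the final f = 0.02628: V = √(2·2710·0.0228/(0.02628·8.88·1030)) = 0.7171 m/s.
Q = V·A = 0.7171·(π/4·0.0228²) = 0.0002928 m³/s = 0.293 L/s.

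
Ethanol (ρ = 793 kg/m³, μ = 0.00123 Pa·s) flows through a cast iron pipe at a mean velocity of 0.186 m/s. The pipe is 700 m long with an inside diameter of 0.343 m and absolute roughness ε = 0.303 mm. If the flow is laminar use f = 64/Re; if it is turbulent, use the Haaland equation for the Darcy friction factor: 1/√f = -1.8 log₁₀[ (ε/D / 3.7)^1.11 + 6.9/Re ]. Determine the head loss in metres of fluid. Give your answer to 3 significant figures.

Reynolds number Re = ρVD/μ = 793 · 0.186 · 0.343 / 0.00123 = 4.113e+04.
Re > 4000 → turbulent. Relative roughness ε/D = 0.000303/0.343 = 0.000883. Haaland: 1/√f = -1.8 log₁₀[(0.000883/3.7)^1.11 + 6.9/4.113e+04] = -1.8 log₁₀[9.54e-05 + 0.000168] = 6.444, so f = 0.02408.
Darcy-Weisbach: ΔP = f(L/D)(ρV²/2) = 0.02408·(700/0.343)·(793·0.186²/2) = 0.02408·2041·13.72 = 674.2 Pa.
Head loss h_f = ΔP/(ρg) = 674.2/(793·9.81) = 0.0867 m.

h_f ≈ 0.0867 m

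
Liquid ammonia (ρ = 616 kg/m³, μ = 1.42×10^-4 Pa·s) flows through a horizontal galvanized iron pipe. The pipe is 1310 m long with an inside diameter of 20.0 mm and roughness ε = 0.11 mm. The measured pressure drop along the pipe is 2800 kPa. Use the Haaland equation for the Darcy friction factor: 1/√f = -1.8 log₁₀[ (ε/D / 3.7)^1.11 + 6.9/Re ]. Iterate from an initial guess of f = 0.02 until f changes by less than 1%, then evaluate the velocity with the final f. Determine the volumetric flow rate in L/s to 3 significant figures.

Q ≈ 0.657 L/s

Rearranging Darcy-Weisbach: V = √(2·ΔP·D/(f·L·ρ)). With ε/D = 0.00011/0.02 = 0.0055, iterate starting from f = 0.02:
  f = 0.02 → V = √(2·2.8e+06·0.02/(0.02·1310·616)) = 2.634 m/s; Re = ρVD/μ = 2.286e+05; f → 0.03168
  f = 0.03168 → V = 2.093 m/s; Re = 1.816e+05; f → 0.03177
Converged (Δf/f < 1%). With the final f = 0.03177: V = √(2·2.8e+06·0.02/(0.03177·1310·616)) = 2.09 m/s.
Q = V·A = 2.09·(π/4·0.02²) = 0.0006566 m³/s = 0.657 L/s.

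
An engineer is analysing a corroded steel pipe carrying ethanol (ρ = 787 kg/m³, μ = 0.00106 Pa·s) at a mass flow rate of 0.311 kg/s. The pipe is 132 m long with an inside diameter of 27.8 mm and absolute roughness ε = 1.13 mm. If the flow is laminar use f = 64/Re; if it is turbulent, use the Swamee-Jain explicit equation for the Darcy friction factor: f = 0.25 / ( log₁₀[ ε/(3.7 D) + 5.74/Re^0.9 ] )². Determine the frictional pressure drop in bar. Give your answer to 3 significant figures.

A = πD²/4 = π(0.0278)²/4 = 0.000607 m²; mean velocity V = ṁ/(ρA) = 0.311/(787 · 0.000607) = 0.651 m/s.
Reynolds number Re = ρVD/μ = 787 · 0.651 · 0.0278 / 0.00106 = 1.344e+04.
Re > 4000 → turbulent. Relative roughness ε/D = 0.00113/0.0278 = 0.0406. Swamee-Jain: f = 0.25/(log₁₀[0.0406/3.7 + 5.74/1.344e+04^0.9])² = 0.25/(log₁₀[0.011 + 0.00111])² = 0.25/(-1.918)² = 0.06799.
Darcy-Weisbach: ΔP = f(L/D)(ρV²/2) = 0.06799·(132/0.0278)·(787·0.651²/2) = 0.06799·4748·166.8 = 5.384e+04 Pa.
ΔP = 5.384e+04 Pa = 0.538 bar.

ΔP ≈ 0.538 bar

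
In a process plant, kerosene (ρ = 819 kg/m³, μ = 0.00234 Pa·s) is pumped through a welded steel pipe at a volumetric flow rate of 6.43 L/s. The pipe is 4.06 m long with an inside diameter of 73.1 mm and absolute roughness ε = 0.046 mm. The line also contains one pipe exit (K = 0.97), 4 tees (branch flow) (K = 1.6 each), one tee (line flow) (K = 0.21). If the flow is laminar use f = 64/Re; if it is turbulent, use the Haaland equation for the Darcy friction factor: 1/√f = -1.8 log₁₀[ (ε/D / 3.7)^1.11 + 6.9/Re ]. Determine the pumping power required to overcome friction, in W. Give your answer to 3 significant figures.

Q = 6.43 L/s = 6.43/1000 = 0.00643 m³/s.
Cross-sectional area A = πD²/4 = π(0.0731)²/4 = 0.004197 m²; mean velocity V = Q/A = 0.00643/0.004197 = 1.532 m/s.
Reynolds number Re = ρVD/μ = 819 · 1.532 · 0.0731 / 0.00234 = 3.92e+04.
Re > 4000 → turbulent. Relative roughness ε/D = 4.6e-05/0.0731 = 0.000629. Haaland: 1/√f = -1.8 log₁₀[(0.000629/3.7)^1.11 + 6.9/3.92e+04] = -1.8 log₁₀[6.55e-05 + 0.000176] = 6.511, so f = 0.02359.
Total minor-loss coefficient ΣK = 1·0.97 + 4·1.6 + 1·0.21 = 7.58.
ΔP = [f·L/D + ΣK]·(ρV²/2) = [0.02359·4.06/0.0731 + 7.58]·(819·1.532²/2) = [1.31 + 7.58]·961.2 = 8546 Pa.
Pumping power P = QΔP = 0.00643·8546 = 54.95 W = 54.9 W.

P ≈ 54.9 W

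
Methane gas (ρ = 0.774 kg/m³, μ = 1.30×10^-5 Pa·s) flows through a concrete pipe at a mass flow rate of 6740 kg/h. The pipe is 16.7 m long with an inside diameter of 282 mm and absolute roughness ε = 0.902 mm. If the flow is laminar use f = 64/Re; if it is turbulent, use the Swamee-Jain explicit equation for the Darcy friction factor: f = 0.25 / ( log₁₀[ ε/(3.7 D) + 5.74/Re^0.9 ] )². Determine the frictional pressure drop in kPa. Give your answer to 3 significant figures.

ṁ = 6740 kg/h = 6740/3600 = 1.872 kg/s.
A = πD²/4 = π(0.282)²/4 = 0.06246 m²; mean velocity V = ṁ/(ρA) = 1.872/(0.774 · 0.06246) = 38.73 m/s.
Reynolds number Re = ρVD/μ = 0.774 · 38.73 · 0.282 / 1.3e-05 = 6.502e+05.
Re > 4000 → turbulent. Relative roughness ε/D = 0.000902/0.282 = 0.0032. Swamee-Jain: f = 0.25/(log₁₀[0.0032/3.7 + 5.74/6.502e+05^0.9])² = 0.25/(log₁₀[0.000864 + 3.37e-05])² = 0.25/(-3.047)² = 0.02693.
Darcy-Weisbach: ΔP = f(L/D)(ρV²/2) = 0.02693·(16.7/0.282)·(0.774·38.73²/2) = 0.02693·59.22·580.5 = 925.8 Pa.
ΔP = 925.8 Pa = 0.926 kPa.

ΔP ≈ 0.926 kPa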